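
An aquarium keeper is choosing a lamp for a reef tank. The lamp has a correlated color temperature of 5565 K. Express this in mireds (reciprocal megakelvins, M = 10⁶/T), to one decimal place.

M = 10⁶ / 5565 = 179.695 → 179.7 mireds.

179.7 mireds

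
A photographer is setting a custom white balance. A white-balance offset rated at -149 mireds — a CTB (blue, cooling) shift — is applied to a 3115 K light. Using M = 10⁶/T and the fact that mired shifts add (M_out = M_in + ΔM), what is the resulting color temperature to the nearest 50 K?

M_in = 10⁶/3115 = 321.03 mireds.
M_out = 321.03 + (-149) = 172.03 mireds.
T_out = 10⁶/172.03 = 5813.0 K → 5800 K.

5800 K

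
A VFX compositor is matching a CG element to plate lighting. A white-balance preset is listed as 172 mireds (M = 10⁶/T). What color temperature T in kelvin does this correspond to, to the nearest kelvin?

T = 10⁶ / 172 = 5813.95 K → 5814 K.

5814 K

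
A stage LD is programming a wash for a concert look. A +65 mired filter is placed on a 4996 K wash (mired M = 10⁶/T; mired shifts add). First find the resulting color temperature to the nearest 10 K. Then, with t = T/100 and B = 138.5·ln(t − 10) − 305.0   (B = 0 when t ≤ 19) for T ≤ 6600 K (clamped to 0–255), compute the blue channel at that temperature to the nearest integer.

M_in = 10⁶/4996 = 200.16; M_out = 200.16 + (+65) = 265.16.
T_out = 10⁶/265.16 = 3771.3 K → 3770 K; t = 37.7.
B = 138.5·ln(37.7 − 10) − 305.0 = 138.5·ln 27.7 − 305.0 = 138.5·3.3214 − 305.0 = 155.018.
Rounded: 155.

155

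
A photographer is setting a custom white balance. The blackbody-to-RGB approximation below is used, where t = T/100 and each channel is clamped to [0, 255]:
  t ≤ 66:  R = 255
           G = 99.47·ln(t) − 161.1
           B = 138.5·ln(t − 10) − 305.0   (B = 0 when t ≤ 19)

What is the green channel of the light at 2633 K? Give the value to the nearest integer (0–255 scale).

164

t = 2633/100 = 26.33; the t ≤ 66 branch applies.
G = 99.47·ln 26.33 − 161.1 = 99.47·3.2707 − 161.1 = 164.237.
Rounded: 164.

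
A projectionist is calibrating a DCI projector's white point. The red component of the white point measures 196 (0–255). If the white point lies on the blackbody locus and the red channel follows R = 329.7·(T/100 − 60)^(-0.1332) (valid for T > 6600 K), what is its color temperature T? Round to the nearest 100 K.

11000 K

(t − 60)^(-0.1332) = 196/329.7 = 0.59448.
t − 60 = 0.59448^(1/-0.1332) = 0.59448^(-7.508) = 49.621, so t = 109.621.
T = 100·t = 10962 K → 11000 K to the nearest 100 K.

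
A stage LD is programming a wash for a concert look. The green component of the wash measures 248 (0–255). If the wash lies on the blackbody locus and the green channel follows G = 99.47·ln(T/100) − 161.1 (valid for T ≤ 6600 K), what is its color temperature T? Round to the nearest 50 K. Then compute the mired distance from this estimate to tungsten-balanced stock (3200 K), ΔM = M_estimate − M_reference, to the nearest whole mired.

-149 mireds

ln t = (248 + 161.1) / 99.47 = 4.1128.
t = e^4.1128 = 61.117.
T = 100·t = 6112 K → 6100 K to the nearest 50 K.
M_estimate = 10⁶/6100 = 163.93; M_reference = 10⁶/3200 = 312.50.
ΔM = 163.93 − 312.50 = -148.57 → -149 mireds.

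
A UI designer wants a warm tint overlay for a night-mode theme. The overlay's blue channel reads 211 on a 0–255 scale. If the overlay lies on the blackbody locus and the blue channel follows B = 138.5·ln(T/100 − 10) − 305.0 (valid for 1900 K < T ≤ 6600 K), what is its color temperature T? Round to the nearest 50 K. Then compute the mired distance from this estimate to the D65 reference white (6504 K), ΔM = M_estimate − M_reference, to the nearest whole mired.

+40 mireds

ln(t − 10) = (211 + 305.0) / 138.5 = 3.7256.
t − 10 = e^3.7256 = 41.497, so t = 51.497.
T = 100·t = 5150 K → 5150 K to the nearest 50 K.
M_estimate = 10⁶/5150 = 194.17; M_reference = 10⁶/6504 = 153.75.
ΔM = 194.17 − 153.75 = 40.42 → +40 mireds.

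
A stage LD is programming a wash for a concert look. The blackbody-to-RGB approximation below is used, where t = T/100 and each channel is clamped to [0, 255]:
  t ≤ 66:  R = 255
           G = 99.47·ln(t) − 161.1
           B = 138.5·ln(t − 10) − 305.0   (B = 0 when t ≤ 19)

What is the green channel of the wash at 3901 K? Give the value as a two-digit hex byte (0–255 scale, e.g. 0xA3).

0xCB

t = 3901/100 = 39.01; the t ≤ 66 branch applies.
G = 99.47·ln 39.01 − 161.1 = 99.47·3.6638 − 161.1 = 203.340.
Rounded: 203; in hex, 0xCB.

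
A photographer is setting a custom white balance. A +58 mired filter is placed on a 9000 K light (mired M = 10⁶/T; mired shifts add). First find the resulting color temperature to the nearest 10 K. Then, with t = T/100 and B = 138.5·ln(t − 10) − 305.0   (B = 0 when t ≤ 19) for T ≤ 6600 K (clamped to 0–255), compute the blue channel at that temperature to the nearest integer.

234

M_in = 10⁶/9000 = 111.11; M_out = 111.11 + (+58) = 169.11.
T_out = 10⁶/169.11 = 5913.3 K → 5910 K; t = 59.1.
B = 138.5·ln(59.1 − 10) − 305.0 = 138.5·ln 49.1 − 305.0 = 138.5·3.8939 − 305.0 = 234.299.
Rounded: 234.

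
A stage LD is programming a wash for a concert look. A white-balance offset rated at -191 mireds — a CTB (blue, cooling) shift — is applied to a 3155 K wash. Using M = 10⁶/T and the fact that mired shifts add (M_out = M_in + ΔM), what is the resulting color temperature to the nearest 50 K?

M_in = 10⁶/3155 = 316.96 mireds.
M_out = 316.96 + (-191) = 125.96 mireds.
T_out = 10⁶/125.96 = 7939.2 K → 7950 K.

7950 K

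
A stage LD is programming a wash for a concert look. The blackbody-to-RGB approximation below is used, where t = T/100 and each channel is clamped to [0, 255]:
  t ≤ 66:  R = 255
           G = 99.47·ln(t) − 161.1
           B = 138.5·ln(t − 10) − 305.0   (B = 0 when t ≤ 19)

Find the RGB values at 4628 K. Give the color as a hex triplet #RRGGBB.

t = 4628/100 = 46.28; the t ≤ 66 branch applies.
R = 255 by definition for t ≤ 66.
G = 99.47·ln 46.28 − 161.1 = 99.47·3.8347 − 161.1 = 220.339.
B = 138.5·ln(46.28 − 10) − 305.0 = 138.5·ln 36.28 − 305.0 = 138.5·3.5913 − 305.0 = 192.390.
Rounded: (255, 220, 192).
In hex: #FFDCC0.

#FFDCC0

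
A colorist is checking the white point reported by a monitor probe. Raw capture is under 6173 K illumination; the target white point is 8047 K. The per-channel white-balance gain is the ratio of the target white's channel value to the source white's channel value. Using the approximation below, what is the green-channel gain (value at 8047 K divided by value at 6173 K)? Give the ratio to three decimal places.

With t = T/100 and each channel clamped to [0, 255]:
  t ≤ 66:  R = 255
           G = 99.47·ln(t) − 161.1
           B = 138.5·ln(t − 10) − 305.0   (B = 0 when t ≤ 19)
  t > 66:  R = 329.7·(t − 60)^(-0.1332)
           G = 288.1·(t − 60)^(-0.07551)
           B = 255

At 6173 K (t = 61.73):
  G = 99.47·ln 61.73 − 161.1 = 99.47·4.1228 − 161.1 = 248.992.
At 8047 K (t = 80.47):
  G = 288.1·(80.47 − 60)^(-0.07551) = 288.1·20.47^(-0.07551) = 288.1·0.79615 = 229.372.
Gain = 229.372 / 248.992 = 0.9212 → 0.921.

0.921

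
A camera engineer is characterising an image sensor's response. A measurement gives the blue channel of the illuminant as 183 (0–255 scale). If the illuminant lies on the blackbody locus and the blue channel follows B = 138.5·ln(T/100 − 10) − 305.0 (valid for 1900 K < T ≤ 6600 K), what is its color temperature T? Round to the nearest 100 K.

ln(t − 10) = (183 + 305.0) / 138.5 = 3.5235.
t − 10 = e^3.5235 = 33.902, so t = 43.902.
T = 100·t = 4390 K → 4400 K to the nearest 100 K.

4400 K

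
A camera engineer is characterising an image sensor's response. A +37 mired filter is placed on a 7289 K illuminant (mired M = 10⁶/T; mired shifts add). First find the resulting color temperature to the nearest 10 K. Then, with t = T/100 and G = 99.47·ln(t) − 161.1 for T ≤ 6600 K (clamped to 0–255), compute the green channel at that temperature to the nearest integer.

242

M_in = 10⁶/7289 = 137.19; M_out = 137.19 + (+37) = 174.19.
T_out = 10⁶/174.19 = 5740.8 K → 5740 K; t = 57.4.
G = 99.47·ln 57.4 − 161.1 = 99.47·4.0500 − 161.1 = 241.758.
Rounded: 242.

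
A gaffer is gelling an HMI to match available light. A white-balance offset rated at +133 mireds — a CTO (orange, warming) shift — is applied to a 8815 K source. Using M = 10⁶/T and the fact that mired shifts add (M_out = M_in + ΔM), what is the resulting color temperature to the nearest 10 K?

4060 K

M_in = 10⁶/8815 = 113.44 mireds.
M_out = 113.44 + (+133) = 246.44 mireds.
T_out = 10⁶/246.44 = 4057.7 K → 4060 K.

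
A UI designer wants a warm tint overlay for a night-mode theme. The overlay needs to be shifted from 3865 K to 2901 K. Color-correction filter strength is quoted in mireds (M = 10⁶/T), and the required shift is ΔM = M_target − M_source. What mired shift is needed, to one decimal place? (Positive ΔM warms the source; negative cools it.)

+86.0 mireds

M_source = 10⁶/3865 = 258.732; M_target = 10⁶/2901 = 344.709.
ΔM = 344.709 − 258.732 = 85.977 → +86.0 mireds, a warming shift.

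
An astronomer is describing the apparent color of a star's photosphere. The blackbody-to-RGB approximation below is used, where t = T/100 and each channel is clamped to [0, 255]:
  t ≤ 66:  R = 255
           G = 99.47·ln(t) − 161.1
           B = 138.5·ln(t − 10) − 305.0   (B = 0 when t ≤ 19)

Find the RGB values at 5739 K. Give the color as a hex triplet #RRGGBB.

t = 5739/100 = 57.39; the t ≤ 66 branch applies.
R = 255 by definition for t ≤ 66.
G = 99.47·ln 57.39 − 161.1 = 99.47·4.0499 − 161.1 = 241.741.
B = 138.5·ln(57.39 − 10) − 305.0 = 138.5·ln 47.39 − 305.0 = 138.5·3.8584 − 305.0 = 229.390.
Rounded: (255, 242, 229).
In hex: #FFF2E5.

#FFF2E5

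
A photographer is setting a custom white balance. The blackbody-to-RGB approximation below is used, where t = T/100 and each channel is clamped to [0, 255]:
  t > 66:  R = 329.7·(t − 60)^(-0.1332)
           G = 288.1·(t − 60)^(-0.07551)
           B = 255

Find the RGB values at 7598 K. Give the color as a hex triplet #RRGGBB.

#E4EAFF

t = 7598/100 = 75.98; the t > 66 branch applies.
R = 329.7·(75.98 − 60)^(-0.1332) = 329.7·15.98^(-0.1332) = 329.7·0.69133 = 227.931.
G = 288.1·(75.98 − 60)^(-0.07551) = 288.1·15.98^(-0.07551) = 288.1·0.81118 = 233.701.
B = 255 by definition for t > 66.
Rounded: (228, 234, 255).
In hex: #E4EAFF.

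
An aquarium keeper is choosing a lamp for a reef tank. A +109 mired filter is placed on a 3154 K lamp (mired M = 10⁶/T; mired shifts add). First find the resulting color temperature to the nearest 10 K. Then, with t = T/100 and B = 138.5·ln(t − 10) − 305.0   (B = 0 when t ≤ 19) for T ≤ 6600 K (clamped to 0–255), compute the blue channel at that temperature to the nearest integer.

55

M_in = 10⁶/3154 = 317.06; M_out = 317.06 + (+109) = 426.06.
T_out = 10⁶/426.06 = 2347.1 K → 2350 K; t = 23.5.
B = 138.5·ln(23.5 − 10) − 305.0 = 138.5·ln 13.5 − 305.0 = 138.5·2.6027 − 305.0 = 55.473.
Rounded: 55.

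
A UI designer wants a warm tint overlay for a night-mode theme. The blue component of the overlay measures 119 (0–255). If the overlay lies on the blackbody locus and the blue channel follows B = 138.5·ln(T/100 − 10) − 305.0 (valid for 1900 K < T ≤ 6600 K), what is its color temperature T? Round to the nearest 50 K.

3150 K

ln(t − 10) = (119 + 305.0) / 138.5 = 3.0614.
t − 10 = e^3.0614 = 21.357, so t = 31.357.
T = 100·t = 3136 K → 3150 K to the nearest 50 K.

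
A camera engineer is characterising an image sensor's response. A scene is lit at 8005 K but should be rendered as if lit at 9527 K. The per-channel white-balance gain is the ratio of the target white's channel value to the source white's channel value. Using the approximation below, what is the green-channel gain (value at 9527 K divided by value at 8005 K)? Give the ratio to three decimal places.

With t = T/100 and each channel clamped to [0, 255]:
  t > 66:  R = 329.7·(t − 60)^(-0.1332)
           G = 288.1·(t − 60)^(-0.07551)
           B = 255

0.958

At 8005 K (t = 80.05):
  G = 288.1·(80.05 − 60)^(-0.07551) = 288.1·20.05^(-0.07551) = 288.1·0.79740 = 229.732.
At 9527 K (t = 95.27):
  G = 288.1·(95.27 − 60)^(-0.07551) = 288.1·35.27^(-0.07551) = 288.1·0.76411 = 220.140.
Gain = 220.140 / 229.732 = 0.9582 → 0.958.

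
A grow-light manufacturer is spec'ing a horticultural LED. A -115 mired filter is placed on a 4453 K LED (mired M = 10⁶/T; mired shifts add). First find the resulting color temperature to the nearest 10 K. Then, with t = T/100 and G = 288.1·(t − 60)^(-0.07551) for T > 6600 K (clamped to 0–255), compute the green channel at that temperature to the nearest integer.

222

M_in = 10⁶/4453 = 224.57; M_out = 224.57 + (-115) = 109.57.
T_out = 10⁶/109.57 = 9126.8 K → 9130 K; t = 91.3.
G = 288.1·(91.3 − 60)^(-0.07551) = 288.1·31.3^(-0.07551) = 288.1·0.77103 = 222.134.
Rounded: 222.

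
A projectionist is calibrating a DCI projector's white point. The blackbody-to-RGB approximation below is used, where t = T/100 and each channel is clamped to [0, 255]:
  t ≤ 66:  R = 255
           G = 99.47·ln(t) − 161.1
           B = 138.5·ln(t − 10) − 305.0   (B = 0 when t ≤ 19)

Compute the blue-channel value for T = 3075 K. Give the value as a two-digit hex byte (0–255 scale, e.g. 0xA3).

0x73

t = 3075/100 = 30.75; the t ≤ 66 branch applies.
B = 138.5·ln(30.75 − 10) − 305.0 = 138.5·ln 20.75 − 305.0 = 138.5·3.0325 − 305.0 = 115.008.
Rounded: 115; in hex, 0x73.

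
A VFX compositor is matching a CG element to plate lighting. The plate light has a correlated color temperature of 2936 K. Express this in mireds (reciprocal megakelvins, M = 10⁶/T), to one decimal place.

340.6 mireds

M = 10⁶ / 2936 = 340.599 → 340.6 mireds.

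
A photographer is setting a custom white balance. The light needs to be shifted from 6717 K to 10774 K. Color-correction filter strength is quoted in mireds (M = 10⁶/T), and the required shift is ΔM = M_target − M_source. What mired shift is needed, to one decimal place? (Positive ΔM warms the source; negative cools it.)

M_source = 10⁶/6717 = 148.876; M_target = 10⁶/10774 = 92.816.
ΔM = 92.816 − 148.876 = -56.060 → -56.1 mireds, a cooling shift.

-56.1 mireds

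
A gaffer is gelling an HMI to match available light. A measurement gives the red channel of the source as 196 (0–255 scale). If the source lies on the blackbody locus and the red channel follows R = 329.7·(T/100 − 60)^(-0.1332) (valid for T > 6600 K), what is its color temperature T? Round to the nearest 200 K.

(t − 60)^(-0.1332) = 196/329.7 = 0.59448.
t − 60 = 0.59448^(1/-0.1332) = 0.59448^(-7.508) = 49.621, so t = 109.621.
T = 100·t = 10962 K → 11000 K to the nearest 200 K.

11000 K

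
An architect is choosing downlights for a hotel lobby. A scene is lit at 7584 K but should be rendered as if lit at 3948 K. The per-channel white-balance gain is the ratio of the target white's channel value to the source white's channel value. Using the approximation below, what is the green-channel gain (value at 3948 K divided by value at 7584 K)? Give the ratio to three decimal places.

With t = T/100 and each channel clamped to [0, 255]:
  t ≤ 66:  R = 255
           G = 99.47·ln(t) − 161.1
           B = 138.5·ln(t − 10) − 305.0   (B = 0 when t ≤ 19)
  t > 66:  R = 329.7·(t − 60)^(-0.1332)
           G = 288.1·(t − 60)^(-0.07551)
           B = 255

0.875

At 7584 K (t = 75.84):
  G = 288.1·(75.84 − 60)^(-0.07551) = 288.1·15.84^(-0.07551) = 288.1·0.81172 = 233.857.
At 3948 K (t = 39.48):
  G = 99.47·ln 39.48 − 161.1 = 99.47·3.6758 − 161.1 = 204.531.
Gain = 204.531 / 233.857 = 0.8746 → 0.875.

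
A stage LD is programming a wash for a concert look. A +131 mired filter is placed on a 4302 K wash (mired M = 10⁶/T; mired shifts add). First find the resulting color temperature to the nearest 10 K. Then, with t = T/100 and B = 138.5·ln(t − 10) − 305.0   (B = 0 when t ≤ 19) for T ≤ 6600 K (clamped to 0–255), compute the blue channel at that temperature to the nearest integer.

M_in = 10⁶/4302 = 232.45; M_out = 232.45 + (+131) = 363.45.
T_out = 10⁶/363.45 = 2751.4 K → 2750 K; t = 27.5.
B = 138.5·ln(27.5 − 10) − 305.0 = 138.5·ln 17.5 − 305.0 = 138.5·2.8622 − 305.0 = 91.415.
Rounded: 91.

91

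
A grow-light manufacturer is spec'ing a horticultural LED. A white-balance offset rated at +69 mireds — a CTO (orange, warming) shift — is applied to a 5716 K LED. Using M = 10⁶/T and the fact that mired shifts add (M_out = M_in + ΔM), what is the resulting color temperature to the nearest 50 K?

M_in = 10⁶/5716 = 174.95 mireds.
M_out = 174.95 + (+69) = 243.95 mireds.
T_out = 10⁶/243.95 = 4099.2 K → 4100 K.

4100 K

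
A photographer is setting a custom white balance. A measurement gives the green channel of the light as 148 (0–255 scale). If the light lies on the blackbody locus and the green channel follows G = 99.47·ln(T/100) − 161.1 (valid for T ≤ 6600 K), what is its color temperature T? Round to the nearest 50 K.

ln t = (148 + 161.1) / 99.47 = 3.1075.
t = e^3.1075 = 22.364.
T = 100·t = 2236 K → 2250 K to the nearest 50 K.

2250 K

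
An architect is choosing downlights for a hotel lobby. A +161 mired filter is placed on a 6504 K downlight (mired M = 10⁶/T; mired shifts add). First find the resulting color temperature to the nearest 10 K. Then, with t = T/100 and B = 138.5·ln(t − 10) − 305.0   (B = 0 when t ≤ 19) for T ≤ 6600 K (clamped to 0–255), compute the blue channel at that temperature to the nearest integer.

M_in = 10⁶/6504 = 153.75; M_out = 153.75 + (+161) = 314.75.
T_out = 10⁶/314.75 = 3177.1 K → 3180 K; t = 31.8.
B = 138.5·ln(31.8 − 10) − 305.0 = 138.5·ln 21.8 − 305.0 = 138.5·3.0819 − 305.0 = 121.845.
Rounded: 122.

122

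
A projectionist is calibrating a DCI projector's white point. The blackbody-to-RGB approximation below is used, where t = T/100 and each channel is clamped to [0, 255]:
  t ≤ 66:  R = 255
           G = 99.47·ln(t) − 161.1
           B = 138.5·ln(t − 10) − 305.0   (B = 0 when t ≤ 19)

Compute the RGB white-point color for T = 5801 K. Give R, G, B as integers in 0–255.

R=255, G=243, B=231

t = 5801/100 = 58.01; the t ≤ 66 branch applies.
R = 255 by definition for t ≤ 66.
G = 99.47·ln 58.01 − 161.1 = 99.47·4.0606 − 161.1 = 242.809.
B = 138.5·ln(58.01 − 10) − 305.0 = 138.5·ln 48.01 − 305.0 = 138.5·3.8714 − 305.0 = 231.190.
Rounded: (255, 243, 231).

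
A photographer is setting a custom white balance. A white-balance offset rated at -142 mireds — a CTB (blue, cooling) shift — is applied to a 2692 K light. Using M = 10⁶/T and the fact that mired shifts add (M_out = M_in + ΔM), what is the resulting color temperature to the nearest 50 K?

M_in = 10⁶/2692 = 371.47 mireds.
M_out = 371.47 + (-142) = 229.47 mireds.
T_out = 10⁶/229.47 = 4357.8 K → 4350 K.

4350 K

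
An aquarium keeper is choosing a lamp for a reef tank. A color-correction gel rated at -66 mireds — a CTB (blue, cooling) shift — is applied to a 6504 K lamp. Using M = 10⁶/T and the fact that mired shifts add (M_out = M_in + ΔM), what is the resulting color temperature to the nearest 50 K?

11400 K

M_in = 10⁶/6504 = 153.75 mireds.
M_out = 153.75 + (-66) = 87.75 mireds.
T_out = 10⁶/87.75 = 11395.8 K → 11400 K.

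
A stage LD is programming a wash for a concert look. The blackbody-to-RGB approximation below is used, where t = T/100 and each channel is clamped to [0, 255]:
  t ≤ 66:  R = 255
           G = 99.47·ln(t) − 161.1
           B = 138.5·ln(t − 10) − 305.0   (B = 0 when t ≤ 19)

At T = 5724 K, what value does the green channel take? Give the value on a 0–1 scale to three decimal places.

0.947

t = 5724/100 = 57.24; the t ≤ 66 branch applies.
G = 99.47·ln 57.24 − 161.1 = 99.47·4.0473 − 161.1 = 241.480.
On a 0–1 scale: 241.480/255 = 0.9470 → 0.947.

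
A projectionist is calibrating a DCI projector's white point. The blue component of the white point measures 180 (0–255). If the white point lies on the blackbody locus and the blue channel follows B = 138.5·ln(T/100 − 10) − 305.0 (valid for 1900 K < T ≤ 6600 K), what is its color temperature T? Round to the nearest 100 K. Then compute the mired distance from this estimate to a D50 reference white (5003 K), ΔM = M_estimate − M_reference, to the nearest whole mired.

ln(t − 10) = (180 + 305.0) / 138.5 = 3.5018.
t − 10 = e^3.5018 = 33.175, so t = 43.175.
T = 100·t = 4318 K → 4300 K to the nearest 100 K.
M_estimate = 10⁶/4300 = 232.56; M_reference = 10⁶/5003 = 199.88.
ΔM = 232.56 − 199.88 = 32.68 → +33 mireds.

+33 mireds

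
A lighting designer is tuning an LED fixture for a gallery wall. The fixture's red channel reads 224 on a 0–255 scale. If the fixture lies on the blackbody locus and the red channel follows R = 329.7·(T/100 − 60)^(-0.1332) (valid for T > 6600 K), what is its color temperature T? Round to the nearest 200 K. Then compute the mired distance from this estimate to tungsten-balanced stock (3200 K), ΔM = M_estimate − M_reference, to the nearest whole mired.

-184 mireds

(t − 60)^(-0.1332) = 224/329.7 = 0.67941.
t − 60 = 0.67941^(1/-0.1332) = 0.67941^(-7.508) = 18.209, so t = 78.209.
T = 100·t = 7821 K → 7800 K to the nearest 200 K.
M_estimate = 10⁶/7800 = 128.21; M_reference = 10⁶/3200 = 312.50.
ΔM = 128.21 − 312.50 = -184.29 → -184 mireds.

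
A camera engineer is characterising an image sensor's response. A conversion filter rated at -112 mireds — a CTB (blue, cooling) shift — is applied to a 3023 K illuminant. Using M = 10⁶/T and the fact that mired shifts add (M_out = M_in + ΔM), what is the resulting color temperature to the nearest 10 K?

M_in = 10⁶/3023 = 330.80 mireds.
M_out = 330.80 + (-112) = 218.80 mireds.
T_out = 10⁶/218.80 = 4570.4 K → 4570 K.

4570 K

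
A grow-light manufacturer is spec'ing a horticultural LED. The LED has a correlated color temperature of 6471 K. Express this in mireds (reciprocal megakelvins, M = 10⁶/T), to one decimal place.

154.5 mireds

M = 10⁶ / 6471 = 154.536 → 154.5 mireds.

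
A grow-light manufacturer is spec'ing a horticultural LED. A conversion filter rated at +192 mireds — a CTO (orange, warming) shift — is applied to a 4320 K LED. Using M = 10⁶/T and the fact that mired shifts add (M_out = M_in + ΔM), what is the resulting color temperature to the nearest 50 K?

M_in = 10⁶/4320 = 231.48 mireds.
M_out = 231.48 + (+192) = 423.48 mireds.
T_out = 10⁶/423.48 = 2361.4 K → 2350 K.

2350 K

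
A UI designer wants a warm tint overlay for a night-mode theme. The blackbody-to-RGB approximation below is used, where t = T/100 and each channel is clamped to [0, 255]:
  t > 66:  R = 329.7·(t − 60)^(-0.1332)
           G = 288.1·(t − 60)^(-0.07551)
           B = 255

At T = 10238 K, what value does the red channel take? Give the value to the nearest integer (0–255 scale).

t = 10238/100 = 102.38; the t > 66 branch applies.
R = 329.7·(102.38 − 60)^(-0.1332) = 329.7·42.38^(-0.1332) = 329.7·0.60710 = 200.162.
Rounded: 200.

200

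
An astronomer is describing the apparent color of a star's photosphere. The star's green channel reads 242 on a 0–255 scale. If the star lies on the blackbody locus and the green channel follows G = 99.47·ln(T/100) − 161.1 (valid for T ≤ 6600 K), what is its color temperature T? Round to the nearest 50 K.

ln t = (242 + 161.1) / 99.47 = 4.0525.
t = e^4.0525 = 57.540.
T = 100·t = 5754 K → 5750 K to the nearest 50 K.

5750 K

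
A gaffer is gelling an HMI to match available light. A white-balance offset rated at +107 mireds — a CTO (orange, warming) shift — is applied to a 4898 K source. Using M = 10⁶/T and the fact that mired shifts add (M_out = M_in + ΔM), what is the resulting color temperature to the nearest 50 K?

M_in = 10⁶/4898 = 204.16 mireds.
M_out = 204.16 + (+107) = 311.16 mireds.
T_out = 10⁶/311.16 = 3213.7 K → 3200 K.

3200 K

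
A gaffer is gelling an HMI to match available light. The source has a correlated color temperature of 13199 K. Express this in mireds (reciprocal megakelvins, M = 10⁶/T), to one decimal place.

75.8 mireds

M = 10⁶ / 13199 = 75.763 → 75.8 mireds.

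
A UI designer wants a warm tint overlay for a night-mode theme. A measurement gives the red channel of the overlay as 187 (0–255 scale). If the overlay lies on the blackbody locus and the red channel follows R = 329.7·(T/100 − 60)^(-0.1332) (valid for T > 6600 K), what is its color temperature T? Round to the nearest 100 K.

13100 K

(t − 60)^(-0.1332) = 187/329.7 = 0.56718.
t − 60 = 0.56718^(1/-0.1332) = 0.56718^(-7.508) = 70.620, so t = 130.620.
T = 100·t = 13062 K → 13100 K to the nearest 100 K.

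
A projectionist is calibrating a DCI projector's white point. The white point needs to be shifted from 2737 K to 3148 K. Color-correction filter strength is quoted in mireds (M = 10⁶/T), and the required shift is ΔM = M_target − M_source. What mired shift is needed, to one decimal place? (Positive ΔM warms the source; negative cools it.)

M_source = 10⁶/2737 = 365.364; M_target = 10⁶/3148 = 317.662.
ΔM = 317.662 − 365.364 = -47.702 → -47.7 mireds, a cooling shift.

-47.7 mireds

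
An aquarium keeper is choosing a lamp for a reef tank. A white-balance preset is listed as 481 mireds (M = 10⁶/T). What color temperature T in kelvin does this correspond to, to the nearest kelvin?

T = 10⁶ / 481 = 2079.00 K → 2079 K.

2079 K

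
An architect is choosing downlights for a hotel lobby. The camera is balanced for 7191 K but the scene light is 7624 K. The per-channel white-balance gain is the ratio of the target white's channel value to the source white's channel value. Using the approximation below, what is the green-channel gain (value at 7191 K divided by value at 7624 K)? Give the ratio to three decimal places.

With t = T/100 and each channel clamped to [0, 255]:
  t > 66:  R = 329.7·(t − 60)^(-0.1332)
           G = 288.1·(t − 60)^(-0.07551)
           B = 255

At 7624 K (t = 76.24):
  G = 288.1·(76.24 − 60)^(-0.07551) = 288.1·16.24^(-0.07551) = 288.1·0.81019 = 233.417.
At 7191 K (t = 71.91):
  G = 288.1·(71.91 − 60)^(-0.07551) = 288.1·11.91^(-0.07551) = 288.1·0.82939 = 238.947.
Gain = 238.947 / 233.417 = 1.0237 → 1.024.

1.024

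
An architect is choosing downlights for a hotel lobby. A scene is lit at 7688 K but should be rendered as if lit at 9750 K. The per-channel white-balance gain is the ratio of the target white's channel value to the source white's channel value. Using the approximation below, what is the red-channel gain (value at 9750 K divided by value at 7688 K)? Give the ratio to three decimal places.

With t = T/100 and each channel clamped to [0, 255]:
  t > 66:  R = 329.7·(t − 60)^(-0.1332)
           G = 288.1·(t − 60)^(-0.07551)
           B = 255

At 7688 K (t = 76.88):
  R = 329.7·(76.88 − 60)^(-0.1332) = 329.7·16.88^(-0.1332) = 329.7·0.68630 = 226.273.
At 9750 K (t = 97.5):
  R = 329.7·(97.5 − 60)^(-0.1332) = 329.7·37.5^(-0.1332) = 329.7·0.61708 = 203.450.
Gain = 203.450 / 226.273 = 0.8991 → 0.899.

0.899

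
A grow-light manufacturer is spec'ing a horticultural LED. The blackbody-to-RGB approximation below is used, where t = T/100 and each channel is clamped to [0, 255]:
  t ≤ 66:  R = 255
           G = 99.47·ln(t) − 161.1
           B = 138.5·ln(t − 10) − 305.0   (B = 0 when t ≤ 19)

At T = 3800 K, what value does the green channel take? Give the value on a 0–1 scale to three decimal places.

0.787

t = 3800/100 = 38; the t ≤ 66 branch applies.
G = 99.47·ln 38 − 161.1 = 99.47·3.6376 − 161.1 = 200.731.
On a 0–1 scale: 200.731/255 = 0.7872 → 0.787.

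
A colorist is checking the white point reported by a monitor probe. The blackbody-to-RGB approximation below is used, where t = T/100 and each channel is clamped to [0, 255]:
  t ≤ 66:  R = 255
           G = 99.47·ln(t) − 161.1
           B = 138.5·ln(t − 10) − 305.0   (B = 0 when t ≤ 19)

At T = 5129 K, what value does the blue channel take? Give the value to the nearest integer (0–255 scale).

t = 5129/100 = 51.29; the t ≤ 66 branch applies.
B = 138.5·ln(51.29 − 10) − 305.0 = 138.5·ln 41.29 − 305.0 = 138.5·3.7206 − 305.0 = 210.306.
Rounded: 210.

210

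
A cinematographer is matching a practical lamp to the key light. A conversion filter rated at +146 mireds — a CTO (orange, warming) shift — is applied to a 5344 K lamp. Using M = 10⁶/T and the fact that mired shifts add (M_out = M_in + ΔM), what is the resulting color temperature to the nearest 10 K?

M_in = 10⁶/5344 = 187.13 mireds.
M_out = 187.13 + (+146) = 333.13 mireds.
T_out = 10⁶/333.13 = 3001.9 K → 3000 K.

3000 K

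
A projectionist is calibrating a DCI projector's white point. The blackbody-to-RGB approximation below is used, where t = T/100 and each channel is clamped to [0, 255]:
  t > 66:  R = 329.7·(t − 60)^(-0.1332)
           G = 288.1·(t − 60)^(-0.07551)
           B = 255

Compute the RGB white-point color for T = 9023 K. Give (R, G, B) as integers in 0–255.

t = 9023/100 = 90.23; the t > 66 branch applies.
R = 329.7·(90.23 − 60)^(-0.1332) = 329.7·30.23^(-0.1332) = 329.7·0.63505 = 209.375.
G = 288.1·(90.23 − 60)^(-0.07551) = 288.1·30.23^(-0.07551) = 288.1·0.77306 = 222.718.
B = 255 by definition for t > 66.
Rounded: (209, 223, 255).

(209, 223, 255)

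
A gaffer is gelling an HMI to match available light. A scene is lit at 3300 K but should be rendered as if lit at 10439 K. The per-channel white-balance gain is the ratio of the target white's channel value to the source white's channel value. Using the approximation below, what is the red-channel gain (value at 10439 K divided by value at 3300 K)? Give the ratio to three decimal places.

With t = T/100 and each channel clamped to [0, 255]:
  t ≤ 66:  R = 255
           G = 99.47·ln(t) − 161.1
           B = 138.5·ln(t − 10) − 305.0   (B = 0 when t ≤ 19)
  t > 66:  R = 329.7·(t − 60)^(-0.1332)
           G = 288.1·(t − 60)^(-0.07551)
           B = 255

At 3300 K (t = 33):
  R = 255 by definition for t ≤ 66.
At 10439 K (t = 104.39):
  R = 329.7·(104.39 − 60)^(-0.1332) = 329.7·44.39^(-0.1332) = 329.7·0.60337 = 198.930.
Gain = 198.930 / 255.000 = 0.7801 → 0.780.

0.780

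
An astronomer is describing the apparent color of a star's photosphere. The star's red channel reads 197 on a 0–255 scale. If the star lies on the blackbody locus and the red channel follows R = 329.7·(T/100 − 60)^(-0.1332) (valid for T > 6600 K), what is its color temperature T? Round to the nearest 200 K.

(t − 60)^(-0.1332) = 197/329.7 = 0.59751.
t − 60 = 0.59751^(1/-0.1332) = 0.59751^(-7.508) = 47.761, so t = 107.761.
T = 100·t = 10776 K → 10800 K to the nearest 200 K.

10800 K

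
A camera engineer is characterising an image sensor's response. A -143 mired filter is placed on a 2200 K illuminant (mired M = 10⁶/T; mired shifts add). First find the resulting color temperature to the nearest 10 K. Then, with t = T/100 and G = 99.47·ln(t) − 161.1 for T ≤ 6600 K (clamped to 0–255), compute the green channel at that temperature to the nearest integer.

184

M_in = 10⁶/2200 = 454.55; M_out = 454.55 + (-143) = 311.55.
T_out = 10⁶/311.55 = 3209.8 K → 3210 K; t = 32.1.
G = 99.47·ln 32.1 − 161.1 = 99.47·3.4689 − 161.1 = 183.947.
Rounded: 184.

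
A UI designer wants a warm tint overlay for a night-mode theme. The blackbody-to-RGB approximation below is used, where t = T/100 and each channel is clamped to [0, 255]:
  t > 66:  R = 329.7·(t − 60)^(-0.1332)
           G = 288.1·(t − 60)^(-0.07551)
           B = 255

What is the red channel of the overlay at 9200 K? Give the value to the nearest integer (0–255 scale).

208

t = 9200/100 = 92; the t > 66 branch applies.
R = 329.7·(92 − 60)^(-0.1332) = 329.7·32^(-0.1332) = 329.7·0.63025 = 207.794.
Rounded: 208.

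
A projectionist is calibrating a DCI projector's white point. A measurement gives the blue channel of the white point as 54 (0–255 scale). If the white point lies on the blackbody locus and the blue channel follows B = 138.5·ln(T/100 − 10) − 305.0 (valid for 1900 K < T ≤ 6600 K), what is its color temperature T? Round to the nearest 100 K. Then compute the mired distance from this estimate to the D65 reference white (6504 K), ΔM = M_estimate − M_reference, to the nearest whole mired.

+281 mireds

ln(t − 10) = (54 + 305.0) / 138.5 = 2.5921.
t − 10 = e^2.5921 = 13.357, so t = 23.357.
T = 100·t = 2336 K → 2300 K to the nearest 100 K.
M_estimate = 10⁶/2300 = 434.78; M_reference = 10⁶/6504 = 153.75.
ΔM = 434.78 − 153.75 = 281.03 → +281 mireds.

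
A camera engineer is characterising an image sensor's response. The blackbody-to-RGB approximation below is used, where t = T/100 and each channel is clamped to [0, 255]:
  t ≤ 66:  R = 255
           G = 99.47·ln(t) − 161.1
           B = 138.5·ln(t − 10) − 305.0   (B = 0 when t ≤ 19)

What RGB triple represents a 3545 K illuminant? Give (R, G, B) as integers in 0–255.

(255, 194, 143)

t = 3545/100 = 35.45; the t ≤ 66 branch applies.
R = 255 by definition for t ≤ 66.
G = 99.47·ln 35.45 − 161.1 = 99.47·3.5681 − 161.1 = 193.821.
B = 138.5·ln(35.45 − 10) − 305.0 = 138.5·ln 25.45 − 305.0 = 138.5·3.2367 − 305.0 = 143.285.
Rounded: (255, 194, 143).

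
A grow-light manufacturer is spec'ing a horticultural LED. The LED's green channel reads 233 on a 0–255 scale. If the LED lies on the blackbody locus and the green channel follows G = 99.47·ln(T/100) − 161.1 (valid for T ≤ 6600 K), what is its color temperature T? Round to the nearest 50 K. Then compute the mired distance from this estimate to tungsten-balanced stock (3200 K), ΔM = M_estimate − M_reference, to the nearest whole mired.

-122 mireds

ln t = (233 + 161.1) / 99.47 = 3.9620.
t = e^3.9620 = 52.562.
T = 100·t = 5256 K → 5250 K to the nearest 50 K.
M_estimate = 10⁶/5250 = 190.48; M_reference = 10⁶/3200 = 312.50.
ΔM = 190.48 − 312.50 = -122.02 → -122 mireds.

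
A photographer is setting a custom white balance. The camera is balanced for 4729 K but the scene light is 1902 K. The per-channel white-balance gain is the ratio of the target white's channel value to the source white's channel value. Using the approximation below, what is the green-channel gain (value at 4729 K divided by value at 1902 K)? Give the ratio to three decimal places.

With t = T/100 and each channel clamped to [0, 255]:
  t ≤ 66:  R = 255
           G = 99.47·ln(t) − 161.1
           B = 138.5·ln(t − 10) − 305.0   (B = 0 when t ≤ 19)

At 1902 K (t = 19.02):
  G = 99.47·ln 19.02 − 161.1 = 99.47·2.9455 − 161.1 = 131.888.
At 4729 K (t = 47.29):
  G = 99.47·ln 47.29 − 161.1 = 99.47·3.8563 − 161.1 = 222.486.
Gain = 222.486 / 131.888 = 1.6869 → 1.687.

1.687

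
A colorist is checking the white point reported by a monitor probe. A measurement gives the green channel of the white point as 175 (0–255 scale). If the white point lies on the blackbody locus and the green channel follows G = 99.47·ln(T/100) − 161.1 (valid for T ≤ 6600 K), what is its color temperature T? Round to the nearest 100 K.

2900 K

ln t = (175 + 161.1) / 99.47 = 3.3789.
t = e^3.3789 = 29.339.
T = 100·t = 2934 K → 2900 K to the nearest 100 K.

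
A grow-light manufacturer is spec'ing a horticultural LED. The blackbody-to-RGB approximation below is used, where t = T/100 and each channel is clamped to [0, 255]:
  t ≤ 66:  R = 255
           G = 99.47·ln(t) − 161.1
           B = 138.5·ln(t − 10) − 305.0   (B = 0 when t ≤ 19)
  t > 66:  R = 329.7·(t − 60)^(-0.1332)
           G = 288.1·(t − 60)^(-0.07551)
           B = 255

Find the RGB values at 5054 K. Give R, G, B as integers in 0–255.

t = 5054/100 = 50.54; the t ≤ 66 branch applies.
R = 255 by definition for t ≤ 66.
G = 99.47·ln 50.54 − 161.1 = 99.47·3.9228 − 161.1 = 229.097.
B = 138.5·ln(50.54 − 10) − 305.0 = 138.5·ln 40.54 − 305.0 = 138.5·3.7023 − 305.0 = 207.767.
Rounded: (255, 229, 208).

R=255, G=229, B=208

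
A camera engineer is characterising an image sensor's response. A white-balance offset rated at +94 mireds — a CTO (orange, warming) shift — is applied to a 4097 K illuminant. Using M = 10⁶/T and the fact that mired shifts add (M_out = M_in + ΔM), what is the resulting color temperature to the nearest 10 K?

M_in = 10⁶/4097 = 244.08 mireds.
M_out = 244.08 + (+94) = 338.08 mireds.
T_out = 10⁶/338.08 = 2957.9 K → 2960 K.

2960 K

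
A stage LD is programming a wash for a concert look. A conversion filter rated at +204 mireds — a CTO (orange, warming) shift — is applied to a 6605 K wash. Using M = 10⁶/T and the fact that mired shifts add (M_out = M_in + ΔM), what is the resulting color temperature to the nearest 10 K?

2810 K

M_in = 10⁶/6605 = 151.40 mireds.
M_out = 151.40 + (+204) = 355.40 mireds.
T_out = 10⁶/355.40 = 2813.7 K → 2810 K.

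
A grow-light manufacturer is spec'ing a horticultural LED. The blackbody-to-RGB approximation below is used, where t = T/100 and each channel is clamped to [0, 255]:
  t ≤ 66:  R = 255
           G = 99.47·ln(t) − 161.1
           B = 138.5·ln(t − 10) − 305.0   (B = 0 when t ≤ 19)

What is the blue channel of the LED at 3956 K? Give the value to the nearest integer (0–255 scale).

164

t = 3956/100 = 39.56; the t ≤ 66 branch applies.
B = 138.5·ln(39.56 − 10) − 305.0 = 138.5·ln 29.56 − 305.0 = 138.5·3.3864 − 305.0 = 164.019.
Rounded: 164.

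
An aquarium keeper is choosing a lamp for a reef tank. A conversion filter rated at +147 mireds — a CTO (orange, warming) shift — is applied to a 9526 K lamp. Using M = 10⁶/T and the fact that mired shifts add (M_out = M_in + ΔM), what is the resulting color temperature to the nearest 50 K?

3950 K

M_in = 10⁶/9526 = 104.98 mireds.
M_out = 104.98 + (+147) = 251.98 mireds.
T_out = 10⁶/251.98 = 3968.6 K → 3950 K.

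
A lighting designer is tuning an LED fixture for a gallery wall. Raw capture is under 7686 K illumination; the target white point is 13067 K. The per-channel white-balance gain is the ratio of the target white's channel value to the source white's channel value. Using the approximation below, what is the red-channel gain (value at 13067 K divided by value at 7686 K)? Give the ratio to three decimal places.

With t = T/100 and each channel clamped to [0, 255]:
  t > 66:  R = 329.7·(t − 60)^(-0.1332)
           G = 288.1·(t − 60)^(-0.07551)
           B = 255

0.826

At 7686 K (t = 76.86):
  R = 329.7·(76.86 − 60)^(-0.1332) = 329.7·16.86^(-0.1332) = 329.7·0.68641 = 226.309.
At 13067 K (t = 130.67):
  R = 329.7·(130.67 − 60)^(-0.1332) = 329.7·70.67^(-0.1332) = 329.7·0.56713 = 186.982.
Gain = 186.982 / 226.309 = 0.8262 → 0.826.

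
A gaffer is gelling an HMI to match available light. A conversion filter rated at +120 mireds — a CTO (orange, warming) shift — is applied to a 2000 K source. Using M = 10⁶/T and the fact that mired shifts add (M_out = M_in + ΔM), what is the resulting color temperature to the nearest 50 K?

1600 K

M_in = 10⁶/2000 = 500.00 mireds.
M_out = 500.00 + (+120) = 620.00 mireds.
T_out = 10⁶/620.00 = 1612.9 K → 1600 K.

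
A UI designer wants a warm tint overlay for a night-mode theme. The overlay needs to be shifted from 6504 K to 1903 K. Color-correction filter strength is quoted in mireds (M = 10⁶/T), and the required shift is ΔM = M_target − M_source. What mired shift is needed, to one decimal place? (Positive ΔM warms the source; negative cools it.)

M_source = 10⁶/6504 = 153.752; M_target = 10⁶/1903 = 525.486.
ΔM = 525.486 − 153.752 = 371.735 → +371.7 mireds, a warming shift.

+371.7 mireds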